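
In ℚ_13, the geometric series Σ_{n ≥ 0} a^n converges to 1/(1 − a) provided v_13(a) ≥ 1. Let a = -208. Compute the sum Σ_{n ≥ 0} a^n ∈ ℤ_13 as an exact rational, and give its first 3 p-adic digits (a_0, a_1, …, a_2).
Σ a^n = 1/(1 − a) = 1/209;  first 3 digits = (1, 10, 7)

v_13(a) = 1 ≥ 1, so the series converges in ℤ_13 to 1/(1 − a) = 1/(1 − (-208)) = 1/209. Expand this rational in ℤ_13: compute digits iteratively via d_i = x_i mod 13, x_{i+1} = (x_i − d_i)/13. The first 3 digits are (1, 10, 7).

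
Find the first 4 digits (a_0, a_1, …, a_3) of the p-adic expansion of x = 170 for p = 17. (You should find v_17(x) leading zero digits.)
(a_0, …, a_3) = (0, 10, 0, 0)

v_17(170) = 1, so a_0 = ... = a_0 = 0. Factor out: x = 17^1 · u with u = 10 a unit in ℤ_17. Expand u iteratively via a_{v+i} = u_i mod 17, u_{i+1} = (u_i − a_{v+i})/17:
  u_0 = 10;  a_1 = 10;  u_1 = (u_0 − 10)/17 = 0
  u_1 = 0;  a_2 = 0;  u_2 = (u_1 − 0)/17 = 0
  u_2 = 0;  a_3 = 0;  u_3 = (u_2 − 0)/17 = 0
Digits: (0, 10, 0, 0).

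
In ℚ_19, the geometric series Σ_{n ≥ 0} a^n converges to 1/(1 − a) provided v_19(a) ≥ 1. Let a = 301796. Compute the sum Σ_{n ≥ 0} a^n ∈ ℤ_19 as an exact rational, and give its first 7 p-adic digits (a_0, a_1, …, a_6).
Σ a^n = 1/(1 − a) = -1/301795;  first 7 digits = (1, 0, 0, 6, 2, 0, 17)

v_19(a) = 3 ≥ 1, so the series converges in ℤ_19 to 1/(1 − a) = 1/(1 − 301796) = -1/301795. Expand this rational in ℤ_19: compute digits iteratively via d_i = x_i mod 19, x_{i+1} = (x_i − d_i)/19. The first 7 digits are (1, 0, 0, 6, 2, 0, 17).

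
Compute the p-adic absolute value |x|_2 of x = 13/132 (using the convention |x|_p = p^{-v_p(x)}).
|13/132|_2 = 4

Step 1 — compute v_2(x) by factoring powers of 2 out of the numerator and denominator: v_2(13/132) = -2. Step 2 — apply |x|_p = p^{-v_p(x)} = 2^{2} = 4.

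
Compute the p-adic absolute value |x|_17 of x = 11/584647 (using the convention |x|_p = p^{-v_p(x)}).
|11/584647|_17 = 83521

Step 1 — compute v_17(x) by factoring powers of 17 out of the numerator and denominator: v_17(11/584647) = -4. Step 2 — apply |x|_p = p^{-v_p(x)} = 17^{4} = 83521.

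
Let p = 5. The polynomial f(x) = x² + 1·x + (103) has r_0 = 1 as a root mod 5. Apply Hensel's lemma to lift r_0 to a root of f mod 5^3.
r_2 = 16 (mod 125)

Hensel: r_{i+1} = r_i − f(r_i)·(f′(r_i))^{-1} mod 5^{i+2}, f′(x) = 2x + 1. Iterate:
  r_0 = 1 (mod 5)
  r_1 = 16 (mod 25)
  r_2 = 16 (mod 125)
Final: r = 16 satisfies f(r) ≡ 0 mod 5^3.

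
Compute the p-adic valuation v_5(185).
v_5(185) = 1

v_5(n) is the largest exponent k such that 5^k divides n. Factor out: 185 = 5^1 · 37. (Sign doesn't affect v_p.) So v_5(185) = 1.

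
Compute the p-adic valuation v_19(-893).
v_19(-893) = 1

v_19(n) is the largest exponent k such that 19^k divides n. Factor out: -893 = -19^1 · 47. (Sign doesn't affect v_p.) So v_19(-893) = 1.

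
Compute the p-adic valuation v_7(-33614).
v_7(-33614) = 5

v_7(n) is the largest exponent k such that 7^k divides n. Factor out: -33614 = -7^5 · 2. (Sign doesn't affect v_p.) So v_7(-33614) = 5.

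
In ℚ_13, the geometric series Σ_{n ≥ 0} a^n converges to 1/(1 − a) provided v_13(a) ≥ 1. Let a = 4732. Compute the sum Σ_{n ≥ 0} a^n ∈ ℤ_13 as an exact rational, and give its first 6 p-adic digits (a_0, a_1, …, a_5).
Σ a^n = 1/(1 − a) = -1/4731;  first 6 digits = (1, 0, 2, 2, 4, 8)

v_13(a) = 2 ≥ 1, so the series converges in ℤ_13 to 1/(1 − a) = 1/(1 − 4732) = -1/4731. Expand this rational in ℤ_13: compute digits iteratively via d_i = x_i mod 13, x_{i+1} = (x_i − d_i)/13. The first 6 digits are (1, 0, 2, 2, 4, 8).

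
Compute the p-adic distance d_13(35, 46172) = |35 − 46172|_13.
d_13(35, 46172) = 1/2197

Step 1 — x − y = 35 − 46172 = -46137. Step 2 — v_13(-46137) = 3 (factor: -46137 = −(13^3 · 21); the sign does not affect v_p). Step 3 — |x − y|_13 = 13^{-3} = 1/2197.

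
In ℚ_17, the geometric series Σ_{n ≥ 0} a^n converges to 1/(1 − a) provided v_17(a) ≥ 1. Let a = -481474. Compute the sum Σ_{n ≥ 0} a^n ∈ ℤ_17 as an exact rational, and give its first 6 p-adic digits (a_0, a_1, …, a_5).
Σ a^n = 1/(1 − a) = 1/481475;  first 6 digits = (1, 0, 0, 4, 11, 16)

v_17(a) = 3 ≥ 1, so the series converges in ℤ_17 to 1/(1 − a) = 1/(1 − (-481474)) = 1/481475. Expand this rational in ℤ_17: compute digits iteratively via d_i = x_i mod 17, x_{i+1} = (x_i − d_i)/17. The first 6 digits are (1, 0, 0, 4, 11, 16).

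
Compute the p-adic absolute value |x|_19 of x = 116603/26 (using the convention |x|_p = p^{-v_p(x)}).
|116603/26|_19 = 1/6859

Step 1 — compute v_19(x) by factoring powers of 19 out of the numerator and denominator: v_19(116603/26) = 3. Step 2 — apply |x|_p = p^{-v_p(x)} = 19^{-3} = 1/6859.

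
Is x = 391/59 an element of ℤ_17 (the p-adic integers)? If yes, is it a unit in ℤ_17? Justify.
x ∈ ℤ_17 but not a unit; v_17(x) = 1 > 0

ℤ_17 = {x ∈ ℚ_17 : v_17(x) ≥ 0} and ℤ_17^× = {x ∈ ℤ_17 : v_17(x) = 0}. Here v_17(391/59) = v_17(num) − v_17(den) = 1; compare against these criteria.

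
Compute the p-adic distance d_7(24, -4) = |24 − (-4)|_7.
d_7(24, -4) = 1/7

Step 1 — x − y = 24 − (-4) = 28. Step 2 — v_7(28) = 1 (factor: 28 = (7^1 · 4); the sign does not affect v_p). Step 3 — |x − y|_7 = 7^{-1} = 1/7.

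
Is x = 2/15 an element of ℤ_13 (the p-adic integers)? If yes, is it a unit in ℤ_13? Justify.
x ∈ ℤ_13^× (unit); v_13(x) = 0

ℤ_13 = {x ∈ ℚ_13 : v_13(x) ≥ 0} and ℤ_13^× = {x ∈ ℤ_13 : v_13(x) = 0}. Here v_13(2/15) = v_13(num) − v_13(den) = 0; compare against these criteria.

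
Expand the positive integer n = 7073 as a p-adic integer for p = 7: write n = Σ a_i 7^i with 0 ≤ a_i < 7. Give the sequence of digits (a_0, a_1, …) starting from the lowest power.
(a_0, a_1, …) = (3, 2, 4, 6, 2)

Repeated division by 7 gives the digits low-to-high: 7073 = 3 + 2·7^1 + 4·7^2 + 6·7^3 + 2·7^4. Digit sequence: (3, 2, 4, 6, 2).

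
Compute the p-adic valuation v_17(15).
v_17(15) = 0

v_17(n) is the largest exponent k such that 17^k divides n. Factor out: 15 = 17^0 · 15. (Sign doesn't affect v_p.) So v_17(15) = 0.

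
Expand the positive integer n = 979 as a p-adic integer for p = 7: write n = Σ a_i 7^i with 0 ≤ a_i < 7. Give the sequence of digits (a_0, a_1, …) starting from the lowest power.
(a_0, a_1, …) = (6, 6, 5, 2)

Repeated division by 7 gives the digits low-to-high: 979 = 6 + 6·7^1 + 5·7^2 + 2·7^3. Digit sequence: (6, 6, 5, 2).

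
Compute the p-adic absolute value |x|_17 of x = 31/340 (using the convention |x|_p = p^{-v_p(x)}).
|31/340|_17 = 17

Step 1 — compute v_17(x) by factoring powers of 17 out of the numerator and denominator: v_17(31/340) = -1. Step 2 — apply |x|_p = p^{-v_p(x)} = 17^{1} = 17.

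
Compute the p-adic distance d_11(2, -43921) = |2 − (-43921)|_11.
d_11(2, -43921) = 1/14641

Step 1 — x − y = 2 − (-43921) = 43923. Step 2 — v_11(43923) = 4 (factor: 43923 = (11^4 · 3); the sign does not affect v_p). Step 3 — |x − y|_11 = 11^{-4} = 1/14641.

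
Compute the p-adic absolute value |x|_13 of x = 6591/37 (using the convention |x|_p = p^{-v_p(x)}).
|6591/37|_13 = 1/2197

Step 1 — compute v_13(x) by factoring powers of 13 out of the numerator and denominator: v_13(6591/37) = 3. Step 2 — apply |x|_p = p^{-v_p(x)} = 13^{-3} = 1/2197.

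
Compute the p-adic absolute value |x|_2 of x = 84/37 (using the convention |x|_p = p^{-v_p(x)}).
|84/37|_2 = 1/4

Step 1 — compute v_2(x) by factoring powers of 2 out of the numerator and denominator: v_2(84/37) = 2. Step 2 — apply |x|_p = p^{-v_p(x)} = 2^{-2} = 1/4.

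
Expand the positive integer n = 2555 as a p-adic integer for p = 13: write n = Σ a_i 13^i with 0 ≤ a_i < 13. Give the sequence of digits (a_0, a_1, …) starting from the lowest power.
(a_0, a_1, …) = (7, 1, 2, 1)

Repeated division by 13 gives the digits low-to-high: 2555 = 7 + 1·13^1 + 2·13^2 + 1·13^3. Digit sequence: (7, 1, 2, 1).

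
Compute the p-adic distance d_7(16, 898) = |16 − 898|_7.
d_7(16, 898) = 1/49

Step 1 — x − y = 16 − 898 = -882. Step 2 — v_7(-882) = 2 (factor: -882 = −(7^2 · 18); the sign does not affect v_p). Step 3 — |x − y|_7 = 7^{-2} = 1/49.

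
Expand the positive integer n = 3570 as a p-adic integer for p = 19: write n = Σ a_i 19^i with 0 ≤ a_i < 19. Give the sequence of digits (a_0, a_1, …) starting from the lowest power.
(a_0, a_1, …) = (17, 16, 9)

Repeated division by 19 gives the digits low-to-high: 3570 = 17 + 16·19^1 + 9·19^2. Digit sequence: (17, 16, 9).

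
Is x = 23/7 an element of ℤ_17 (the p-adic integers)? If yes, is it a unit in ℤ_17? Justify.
x ∈ ℤ_17^× (unit); v_17(x) = 0

ℤ_17 = {x ∈ ℚ_17 : v_17(x) ≥ 0} and ℤ_17^× = {x ∈ ℤ_17 : v_17(x) = 0}. Here v_17(23/7) = v_17(num) − v_17(den) = 0; compare against these criteria.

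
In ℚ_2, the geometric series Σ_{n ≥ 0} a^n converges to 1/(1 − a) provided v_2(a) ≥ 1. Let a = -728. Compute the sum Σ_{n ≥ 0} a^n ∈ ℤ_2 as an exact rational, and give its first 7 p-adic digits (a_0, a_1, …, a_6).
Σ a^n = 1/(1 − a) = 1/729;  first 7 digits = (1, 0, 0, 1, 0, 1, 1)

v_2(a) = 3 ≥ 1, so the series converges in ℤ_2 to 1/(1 − a) = 1/(1 − (-728)) = 1/729. Expand this rational in ℤ_2: compute digits iteratively via d_i = x_i mod 2, x_{i+1} = (x_i − d_i)/2. The first 7 digits are (1, 0, 0, 1, 0, 1, 1).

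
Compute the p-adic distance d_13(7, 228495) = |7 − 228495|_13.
d_13(7, 228495) = 1/28561

Step 1 — x − y = 7 − 228495 = -228488. Step 2 — v_13(-228488) = 4 (factor: -228488 = −(13^4 · 8); the sign does not affect v_p). Step 3 — |x − y|_13 = 13^{-4} = 1/28561.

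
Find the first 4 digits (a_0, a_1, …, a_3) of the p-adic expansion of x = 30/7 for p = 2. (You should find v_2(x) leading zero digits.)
(a_0, …, a_3) = (0, 1, 0, 0)

v_2(30/7) = 1, so a_0 = ... = a_0 = 0. Factor out: x = 2^1 · u with u = 15/7 a unit in ℤ_2. Expand u iteratively via a_{v+i} = u_i mod 2, u_{i+1} = (u_i − a_{v+i})/2:
  u_0 = 15/7;  a_1 = 1;  u_1 = (u_0 − 1)/2 = 4/7
  u_1 = 4/7;  a_2 = 0;  u_2 = (u_1 − 0)/2 = 2/7
  u_2 = 2/7;  a_3 = 0;  u_3 = (u_2 − 0)/2 = 1/7
Digits: (0, 1, 0, 0).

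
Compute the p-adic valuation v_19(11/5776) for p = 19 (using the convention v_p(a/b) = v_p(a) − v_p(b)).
v_19(11/5776) = -2

Factor powers of 19 from the numerator and denominator of the reduced fraction: 11 = 19^0 · 11 and 5776 = 19^2 · 16. Apply v_p(a/b) = v_p(a) − v_p(b): v_19(11/5776) = 0 − 2 = -2.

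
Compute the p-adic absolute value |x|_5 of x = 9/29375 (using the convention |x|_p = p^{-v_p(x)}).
|9/29375|_5 = 625

Step 1 — compute v_5(x) by factoring powers of 5 out of the numerator and denominator: v_5(9/29375) = -4. Step 2 — apply |x|_p = p^{-v_p(x)} = 5^{4} = 625.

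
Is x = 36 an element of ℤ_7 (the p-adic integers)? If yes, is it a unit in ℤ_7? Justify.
x ∈ ℤ_7^× (unit); v_7(x) = 0

ℤ_7 = {x ∈ ℚ_7 : v_7(x) ≥ 0} and ℤ_7^× = {x ∈ ℤ_7 : v_7(x) = 0}. Here v_7(36) = v_7(num) − v_7(den) = 0; compare against these criteria.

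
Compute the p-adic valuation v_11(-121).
v_11(-121) = 2

v_11(n) is the largest exponent k such that 11^k divides n. Factor out: -121 = -11^2 · 1. (Sign doesn't affect v_p.) So v_11(-121) = 2.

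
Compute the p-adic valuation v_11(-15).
v_11(-15) = 0

v_11(n) is the largest exponent k such that 11^k divides n. Factor out: -15 = -11^0 · 15. (Sign doesn't affect v_p.) So v_11(-15) = 0.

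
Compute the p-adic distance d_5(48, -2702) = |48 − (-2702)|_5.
d_5(48, -2702) = 1/125

Step 1 — x − y = 48 − (-2702) = 2750. Step 2 — v_5(2750) = 3 (factor: 2750 = (5^3 · 22); the sign does not affect v_p). Step 3 — |x − y|_5 = 5^{-3} = 1/125.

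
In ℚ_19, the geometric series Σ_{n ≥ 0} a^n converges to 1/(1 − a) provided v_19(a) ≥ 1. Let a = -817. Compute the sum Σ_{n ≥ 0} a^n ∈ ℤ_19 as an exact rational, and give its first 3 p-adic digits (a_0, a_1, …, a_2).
Σ a^n = 1/(1 − a) = 1/818;  first 3 digits = (1, 14, 3)

v_19(a) = 1 ≥ 1, so the series converges in ℤ_19 to 1/(1 − a) = 1/(1 − (-817)) = 1/818. Expand this rational in ℤ_19: compute digits iteratively via d_i = x_i mod 19, x_{i+1} = (x_i − d_i)/19. The first 3 digits are (1, 14, 3).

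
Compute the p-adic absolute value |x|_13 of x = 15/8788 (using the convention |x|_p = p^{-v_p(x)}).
|15/8788|_13 = 2197

Step 1 — compute v_13(x) by factoring powers of 13 out of the numerator and denominator: v_13(15/8788) = -3. Step 2 — apply |x|_p = p^{-v_p(x)} = 13^{3} = 2197.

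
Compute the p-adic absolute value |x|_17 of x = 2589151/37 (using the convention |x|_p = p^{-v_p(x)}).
|2589151/37|_17 = 1/83521

Step 1 — compute v_17(x) by factoring powers of 17 out of the numerator and denominator: v_17(2589151/37) = 4. Step 2 — apply |x|_p = p^{-v_p(x)} = 17^{-4} = 1/83521.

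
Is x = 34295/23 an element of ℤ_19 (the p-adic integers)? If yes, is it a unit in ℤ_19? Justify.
x ∈ ℤ_19 but not a unit; v_19(x) = 3 > 0

ℤ_19 = {x ∈ ℚ_19 : v_19(x) ≥ 0} and ℤ_19^× = {x ∈ ℤ_19 : v_19(x) = 0}. Here v_19(34295/23) = v_19(num) − v_19(den) = 3; compare against these criteria.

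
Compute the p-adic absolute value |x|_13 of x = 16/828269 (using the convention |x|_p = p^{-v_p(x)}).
|16/828269|_13 = 28561

Step 1 — compute v_13(x) by factoring powers of 13 out of the numerator and denominator: v_13(16/828269) = -4. Step 2 — apply |x|_p = p^{-v_p(x)} = 13^{4} = 28561.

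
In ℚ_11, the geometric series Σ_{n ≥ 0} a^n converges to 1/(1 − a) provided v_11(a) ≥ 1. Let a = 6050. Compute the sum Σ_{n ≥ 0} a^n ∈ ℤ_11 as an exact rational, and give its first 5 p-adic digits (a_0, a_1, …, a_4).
Σ a^n = 1/(1 − a) = -1/6049;  first 5 digits = (1, 0, 6, 4, 3)

v_11(a) = 2 ≥ 1, so the series converges in ℤ_11 to 1/(1 − a) = 1/(1 − 6050) = -1/6049. Expand this rational in ℤ_11: compute digits iteratively via d_i = x_i mod 11, x_{i+1} = (x_i − d_i)/11. The first 5 digits are (1, 0, 6, 4, 3).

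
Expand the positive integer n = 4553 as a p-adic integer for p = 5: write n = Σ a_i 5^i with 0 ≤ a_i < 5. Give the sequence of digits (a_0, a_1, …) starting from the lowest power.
(a_0, a_1, …) = (3, 0, 2, 1, 2, 1)

Repeated division by 5 gives the digits low-to-high: 4553 = 3 + 2·5^2 + 1·5^3 + 2·5^4 + 1·5^5. Digit sequence: (3, 0, 2, 1, 2, 1).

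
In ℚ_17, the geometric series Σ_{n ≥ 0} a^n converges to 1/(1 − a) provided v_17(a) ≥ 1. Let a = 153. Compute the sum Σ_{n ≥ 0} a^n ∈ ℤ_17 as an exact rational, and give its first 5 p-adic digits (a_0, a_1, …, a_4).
Σ a^n = 1/(1 − a) = -1/152;  first 5 digits = (1, 9, 13, 2, 8)

v_17(a) = 1 ≥ 1, so the series converges in ℤ_17 to 1/(1 − a) = 1/(1 − 153) = -1/152. Expand this rational in ℤ_17: compute digits iteratively via d_i = x_i mod 17, x_{i+1} = (x_i − d_i)/17. The first 5 digits are (1, 9, 13, 2, 8).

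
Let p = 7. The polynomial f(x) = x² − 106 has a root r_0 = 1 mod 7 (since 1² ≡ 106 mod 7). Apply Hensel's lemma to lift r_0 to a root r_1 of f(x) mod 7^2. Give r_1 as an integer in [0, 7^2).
r_1 = 29 (mod 49)

Hensel's recurrence: r_{i+1} = r_i − f(r_i)·(f′(r_i))^{-1} mod 7^{i+2}, with f′(x) = 2x. Iterate:
  r_0 = 1 (mod 7)
  r_1 = 29 (mod 49)
Final: r_1 = 29, and one checks f(r_1) ≡ 0 mod 7^2.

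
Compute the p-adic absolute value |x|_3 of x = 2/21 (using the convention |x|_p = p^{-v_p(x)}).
|2/21|_3 = 3

Step 1 — compute v_3(x) by factoring powers of 3 out of the numerator and denominator: v_3(2/21) = -1. Step 2 — apply |x|_p = p^{-v_p(x)} = 3^{1} = 3.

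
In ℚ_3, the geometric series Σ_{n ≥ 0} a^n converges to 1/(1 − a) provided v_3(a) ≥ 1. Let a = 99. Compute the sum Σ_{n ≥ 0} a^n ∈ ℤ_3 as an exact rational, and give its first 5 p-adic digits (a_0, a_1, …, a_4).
Σ a^n = 1/(1 − a) = -1/98;  first 5 digits = (1, 0, 2, 0, 2)

v_3(a) = 2 ≥ 1, so the series converges in ℤ_3 to 1/(1 − a) = 1/(1 − 99) = -1/98. Expand this rational in ℤ_3: compute digits iteratively via d_i = x_i mod 3, x_{i+1} = (x_i − d_i)/3. The first 5 digits are (1, 0, 2, 0, 2).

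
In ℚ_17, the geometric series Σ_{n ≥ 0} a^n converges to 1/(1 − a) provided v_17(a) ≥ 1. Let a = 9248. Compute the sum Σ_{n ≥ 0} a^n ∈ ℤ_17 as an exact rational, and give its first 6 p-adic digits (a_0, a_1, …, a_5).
Σ a^n = 1/(1 − a) = -1/9247;  first 6 digits = (1, 0, 15, 1, 4, 9)

v_17(a) = 2 ≥ 1, so the series converges in ℤ_17 to 1/(1 − a) = 1/(1 − 9248) = -1/9247. Expand this rational in ℤ_17: compute digits iteratively via d_i = x_i mod 17, x_{i+1} = (x_i − d_i)/17. The first 6 digits are (1, 0, 15, 1, 4, 9).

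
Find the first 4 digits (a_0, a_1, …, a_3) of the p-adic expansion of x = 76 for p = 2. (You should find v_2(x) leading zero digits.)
(a_0, …, a_3) = (0, 0, 1, 1)

v_2(76) = 2, so a_0 = ... = a_1 = 0. Factor out: x = 2^2 · u with u = 19 a unit in ℤ_2. Expand u iteratively via a_{v+i} = u_i mod 2, u_{i+1} = (u_i − a_{v+i})/2:
  u_0 = 19;  a_2 = 1;  u_1 = (u_0 − 1)/2 = 9
  u_1 = 9;  a_3 = 1;  u_2 = (u_1 − 1)/2 = 4
Digits: (0, 0, 1, 1).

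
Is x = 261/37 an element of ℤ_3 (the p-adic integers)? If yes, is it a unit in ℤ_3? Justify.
x ∈ ℤ_3 but not a unit; v_3(x) = 2 > 0

ℤ_3 = {x ∈ ℚ_3 : v_3(x) ≥ 0} and ℤ_3^× = {x ∈ ℤ_3 : v_3(x) = 0}. Here v_3(261/37) = v_3(num) − v_3(den) = 2; compare against these criteria.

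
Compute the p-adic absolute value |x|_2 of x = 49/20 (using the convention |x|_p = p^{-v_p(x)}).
|49/20|_2 = 4

Step 1 — compute v_2(x) by factoring powers of 2 out of the numerator and denominator: v_2(49/20) = -2. Step 2 — apply |x|_p = p^{-v_p(x)} = 2^{2} = 4.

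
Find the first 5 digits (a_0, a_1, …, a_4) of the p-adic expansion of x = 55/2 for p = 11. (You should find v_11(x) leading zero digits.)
(a_0, …, a_4) = (0, 8, 5, 5, 5)

v_11(55/2) = 1, so a_0 = ... = a_0 = 0. Factor out: x = 11^1 · u with u = 5/2 a unit in ℤ_11. Expand u iteratively via a_{v+i} = u_i mod 11, u_{i+1} = (u_i − a_{v+i})/11:
  u_0 = 5/2;  a_1 = 8;  u_1 = (u_0 − 8)/11 = -1/2
  u_1 = -1/2;  a_2 = 5;  u_2 = (u_1 − 5)/11 = -1/2
  u_2 = -1/2;  a_3 = 5;  u_3 = (u_2 − 5)/11 = -1/2
  u_3 = -1/2;  a_4 = 5;  u_4 = (u_3 − 5)/11 = -1/2
Digits: (0, 8, 5, 5, 5).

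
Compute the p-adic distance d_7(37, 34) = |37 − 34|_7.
d_7(37, 34) = 1

Step 1 — x − y = 37 − 34 = 3. Step 2 — v_7(3) = 0 (factor: 3 = (7^0 · 3); the sign does not affect v_p). Step 3 — |x − y|_7 = 7^{0} = 1.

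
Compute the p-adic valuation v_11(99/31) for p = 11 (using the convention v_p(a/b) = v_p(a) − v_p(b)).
v_11(99/31) = 1

Factor powers of 11 from the numerator and denominator of the reduced fraction: 99 = 11^1 · 9 and 31 = 11^0 · 31. Apply v_p(a/b) = v_p(a) − v_p(b): v_11(99/31) = 1 − 0 = 1.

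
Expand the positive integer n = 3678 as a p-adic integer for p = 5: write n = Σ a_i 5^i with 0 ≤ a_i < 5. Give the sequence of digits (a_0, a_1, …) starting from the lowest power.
(a_0, a_1, …) = (3, 0, 2, 4, 0, 1)

Repeated division by 5 gives the digits low-to-high: 3678 = 3 + 2·5^2 + 4·5^3 + 1·5^5. Digit sequence: (3, 0, 2, 4, 0, 1).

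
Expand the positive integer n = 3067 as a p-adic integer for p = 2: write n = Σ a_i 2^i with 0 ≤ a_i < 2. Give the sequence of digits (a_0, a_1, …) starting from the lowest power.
(a_0, a_1, …) = (1, 1, 0, 1, 1, 1, 1, 1, 1, 1, 0, 1)

Repeated division by 2 gives the digits low-to-high: 3067 = 1 + 1·2^1 + 1·2^3 + 1·2^4 + 1·2^5 + 1·2^6 + 1·2^7 + 1·2^8 + 1·2^9 + 1·2^11. Digit sequence: (1, 1, 0, 1, 1, 1, 1, 1, 1, 1, 0, 1).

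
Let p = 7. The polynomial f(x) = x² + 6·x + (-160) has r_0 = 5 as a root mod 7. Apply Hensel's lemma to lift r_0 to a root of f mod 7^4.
r_3 = 2385 (mod 2401)

Hensel: r_{i+1} = r_i − f(r_i)·(f′(r_i))^{-1} mod 7^{i+2}, f′(x) = 2x + 6. Iterate:
  r_0 = 5 (mod 7)
  r_1 = 33 (mod 49)
  r_2 = 327 (mod 343)
  r_3 = 2385 (mod 2401)
Final: r = 2385 satisfies f(r) ≡ 0 mod 7^4.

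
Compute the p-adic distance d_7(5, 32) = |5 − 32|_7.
d_7(5, 32) = 1

Step 1 — x − y = 5 − 32 = -27. Step 2 — v_7(-27) = 0 (factor: -27 = −(7^0 · 27); the sign does not affect v_p). Step 3 — |x − y|_7 = 7^{0} = 1.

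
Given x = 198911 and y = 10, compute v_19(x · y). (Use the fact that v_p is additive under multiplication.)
v_19(1989110) = 3

v_p(x) = 3 (factor: 198911 = 19^3 · 29); v_p(y) = 0 (factor: 10 = 19^0 · 10). Additivity: v_p(xy) = v_p(x) + v_p(y) = 3 + 0 = 3. (Direct check: xy = 1989110 = 19^3 · (290).)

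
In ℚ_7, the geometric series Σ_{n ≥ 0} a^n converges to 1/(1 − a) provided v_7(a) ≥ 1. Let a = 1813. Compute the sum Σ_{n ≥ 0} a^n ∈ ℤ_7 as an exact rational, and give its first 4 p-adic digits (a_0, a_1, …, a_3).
Σ a^n = 1/(1 − a) = -1/1812;  first 4 digits = (1, 0, 2, 5)

v_7(a) = 2 ≥ 1, so the series converges in ℤ_7 to 1/(1 − a) = 1/(1 − 1813) = -1/1812. Expand this rational in ℤ_7: compute digits iteratively via d_i = x_i mod 7, x_{i+1} = (x_i − d_i)/7. The first 4 digits are (1, 0, 2, 5).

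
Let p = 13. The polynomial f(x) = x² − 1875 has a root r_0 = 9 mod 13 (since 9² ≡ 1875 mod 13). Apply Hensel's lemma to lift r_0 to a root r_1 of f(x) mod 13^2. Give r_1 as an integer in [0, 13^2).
r_1 = 165 (mod 169)

Hensel's recurrence: r_{i+1} = r_i − f(r_i)·(f′(r_i))^{-1} mod 13^{i+2}, with f′(x) = 2x. Iterate:
  r_0 = 9 (mod 13)
  r_1 = 165 (mod 169)
Final: r_1 = 165, and one checks f(r_1) ≡ 0 mod 13^2.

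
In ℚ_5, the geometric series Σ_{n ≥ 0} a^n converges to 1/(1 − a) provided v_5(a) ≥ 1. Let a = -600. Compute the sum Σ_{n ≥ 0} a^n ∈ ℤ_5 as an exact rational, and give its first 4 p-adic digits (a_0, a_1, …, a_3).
Σ a^n = 1/(1 − a) = 1/601;  first 4 digits = (1, 0, 1, 0)

v_5(a) = 2 ≥ 1, so the series converges in ℤ_5 to 1/(1 − a) = 1/(1 − (-600)) = 1/601. Expand this rational in ℤ_5: compute digits iteratively via d_i = x_i mod 5, x_{i+1} = (x_i − d_i)/5. The first 4 digits are (1, 0, 1, 0).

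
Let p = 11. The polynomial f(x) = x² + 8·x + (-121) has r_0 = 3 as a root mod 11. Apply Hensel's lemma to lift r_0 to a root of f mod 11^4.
r_3 = 1807 (mod 14641)

Hensel: r_{i+1} = r_i − f(r_i)·(f′(r_i))^{-1} mod 11^{i+2}, f′(x) = 2x + 8. Iterate:
  r_0 = 3 (mod 11)
  r_1 = 113 (mod 121)
  r_2 = 476 (mod 1331)
  r_3 = 1807 (mod 14641)
Final: r = 1807 satisfies f(r) ≡ 0 mod 11^4.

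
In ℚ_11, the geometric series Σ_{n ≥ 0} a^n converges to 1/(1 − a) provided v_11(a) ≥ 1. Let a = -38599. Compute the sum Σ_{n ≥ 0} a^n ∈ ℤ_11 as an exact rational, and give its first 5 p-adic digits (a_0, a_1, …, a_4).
Σ a^n = 1/(1 − a) = 1/38600;  first 5 digits = (1, 0, 0, 4, 8)

v_11(a) = 3 ≥ 1, so the series converges in ℤ_11 to 1/(1 − a) = 1/(1 − (-38599)) = 1/38600. Expand this rational in ℤ_11: compute digits iteratively via d_i = x_i mod 11, x_{i+1} = (x_i − d_i)/11. The first 5 digits are (1, 0, 0, 4, 8).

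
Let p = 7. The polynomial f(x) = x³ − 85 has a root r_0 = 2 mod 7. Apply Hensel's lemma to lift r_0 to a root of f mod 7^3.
r_2 = 282 (mod 343)

Hensel: r_{i+1} = r_i − f(r_i)/f′(r_i) mod 7^{i+2}, where f′(x) = 3x². Iterate:
  r_0 = 2 (mod 7)
  r_1 = 37 (mod 49)
  r_2 = 282 (mod 343)
Final: r = 282 with f(r) ≡ 0 mod 7^3.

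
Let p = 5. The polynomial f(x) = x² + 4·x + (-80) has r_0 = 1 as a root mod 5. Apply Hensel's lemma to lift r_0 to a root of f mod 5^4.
r_3 = 326 (mod 625)

Hensel: r_{i+1} = r_i − f(r_i)·(f′(r_i))^{-1} mod 5^{i+2}, f′(x) = 2x + 4. Iterate:
  r_0 = 1 (mod 5)
  r_1 = 1 (mod 25)
  r_2 = 76 (mod 125)
  r_3 = 326 (mod 625)
Final: r = 326 satisfies f(r) ≡ 0 mod 5^4.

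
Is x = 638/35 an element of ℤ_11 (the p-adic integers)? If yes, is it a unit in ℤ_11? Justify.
x ∈ ℤ_11 but not a unit; v_11(x) = 1 > 0

ℤ_11 = {x ∈ ℚ_11 : v_11(x) ≥ 0} and ℤ_11^× = {x ∈ ℤ_11 : v_11(x) = 0}. Here v_11(638/35) = v_11(num) − v_11(den) = 1; compare against these criteria.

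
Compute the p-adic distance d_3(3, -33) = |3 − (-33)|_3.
d_3(3, -33) = 1/9

Step 1 — x − y = 3 − (-33) = 36. Step 2 — v_3(36) = 2 (factor: 36 = (3^2 · 4); the sign does not affect v_p). Step 3 — |x − y|_3 = 3^{-2} = 1/9.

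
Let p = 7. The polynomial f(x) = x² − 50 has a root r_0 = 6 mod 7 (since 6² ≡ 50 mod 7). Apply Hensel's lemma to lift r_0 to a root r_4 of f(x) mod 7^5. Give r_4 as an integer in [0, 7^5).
r_4 = 10779 (mod 16807)

Hensel's recurrence: r_{i+1} = r_i − f(r_i)·(f′(r_i))^{-1} mod 7^{i+2}, with f′(x) = 2x. Iterate:
  r_0 = 6 (mod 7)
  r_1 = 48 (mod 49)
  r_2 = 146 (mod 343)
  r_3 = 1175 (mod 2401)
  r_4 = 10779 (mod 16807)
Final: r_4 = 10779, and one checks f(r_4) ≡ 0 mod 7^5.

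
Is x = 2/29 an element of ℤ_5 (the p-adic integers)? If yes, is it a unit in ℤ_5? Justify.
x ∈ ℤ_5^× (unit); v_5(x) = 0

ℤ_5 = {x ∈ ℚ_5 : v_5(x) ≥ 0} and ℤ_5^× = {x ∈ ℤ_5 : v_5(x) = 0}. Here v_5(2/29) = v_5(num) − v_5(den) = 0; compare against these criteria.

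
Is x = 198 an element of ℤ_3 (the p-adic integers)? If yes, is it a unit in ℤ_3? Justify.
x ∈ ℤ_3 but not a unit; v_3(x) = 2 > 0

ℤ_3 = {x ∈ ℚ_3 : v_3(x) ≥ 0} and ℤ_3^× = {x ∈ ℤ_3 : v_3(x) = 0}. Here v_3(198) = v_3(num) − v_3(den) = 2; compare against these criteria.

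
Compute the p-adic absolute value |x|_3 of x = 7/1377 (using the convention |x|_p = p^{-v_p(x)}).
|7/1377|_3 = 81

Step 1 — compute v_3(x) by factoring powers of 3 out of the numerator and denominator: v_3(7/1377) = -4. Step 2 — apply |x|_p = p^{-v_p(x)} = 3^{4} = 81.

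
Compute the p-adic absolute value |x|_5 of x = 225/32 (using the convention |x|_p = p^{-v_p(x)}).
|225/32|_5 = 1/25

Step 1 — compute v_5(x) by factoring powers of 5 out of the numerator and denominator: v_5(225/32) = 2. Step 2 — apply |x|_p = p^{-v_p(x)} = 5^{-2} = 1/25.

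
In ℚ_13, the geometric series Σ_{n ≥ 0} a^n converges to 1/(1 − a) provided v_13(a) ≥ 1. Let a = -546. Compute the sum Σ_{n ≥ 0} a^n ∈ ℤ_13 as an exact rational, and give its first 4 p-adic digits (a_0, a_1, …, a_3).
Σ a^n = 1/(1 − a) = 1/547;  first 4 digits = (1, 10, 5, 4)

v_13(a) = 1 ≥ 1, so the series converges in ℤ_13 to 1/(1 − a) = 1/(1 − (-546)) = 1/547. Expand this rational in ℤ_13: compute digits iteratively via d_i = x_i mod 13, x_{i+1} = (x_i − d_i)/13. The first 4 digits are (1, 10, 5, 4).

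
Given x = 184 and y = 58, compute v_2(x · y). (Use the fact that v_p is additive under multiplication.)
v_2(10672) = 4

v_p(x) = 3 (factor: 184 = 2^3 · 23); v_p(y) = 1 (factor: 58 = 2^1 · 29). Additivity: v_p(xy) = v_p(x) + v_p(y) = 3 + 1 = 4. (Direct check: xy = 10672 = 2^4 · (667).)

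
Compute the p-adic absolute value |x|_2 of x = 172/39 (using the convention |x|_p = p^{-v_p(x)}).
|172/39|_2 = 1/4

Step 1 — compute v_2(x) by factoring powers of 2 out of the numerator and denominator: v_2(172/39) = 2. Step 2 — apply |x|_p = p^{-v_p(x)} = 2^{-2} = 1/4.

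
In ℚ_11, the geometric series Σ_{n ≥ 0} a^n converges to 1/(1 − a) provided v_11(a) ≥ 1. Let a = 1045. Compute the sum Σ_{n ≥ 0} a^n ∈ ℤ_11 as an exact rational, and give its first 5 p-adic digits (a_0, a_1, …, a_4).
Σ a^n = 1/(1 − a) = -1/1044;  first 5 digits = (1, 7, 2, 9, 8)

v_11(a) = 1 ≥ 1, so the series converges in ℤ_11 to 1/(1 − a) = 1/(1 − 1045) = -1/1044. Expand this rational in ℤ_11: compute digits iteratively via d_i = x_i mod 11, x_{i+1} = (x_i − d_i)/11. The first 5 digits are (1, 7, 2, 9, 8).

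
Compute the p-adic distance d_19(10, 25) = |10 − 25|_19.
d_19(10, 25) = 1

Step 1 — x − y = 10 − 25 = -15. Step 2 — v_19(-15) = 0 (factor: -15 = −(19^0 · 15); the sign does not affect v_p). Step 3 — |x − y|_19 = 19^{0} = 1.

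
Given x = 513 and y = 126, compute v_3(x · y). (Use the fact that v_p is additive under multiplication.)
v_3(64638) = 5

v_p(x) = 3 (factor: 513 = 3^3 · 19); v_p(y) = 2 (factor: 126 = 3^2 · 14). Additivity: v_p(xy) = v_p(x) + v_p(y) = 3 + 2 = 5. (Direct check: xy = 64638 = 3^5 · (266).)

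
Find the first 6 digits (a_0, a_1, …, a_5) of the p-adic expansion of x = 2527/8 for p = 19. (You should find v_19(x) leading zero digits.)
(a_0, …, a_5) = (0, 0, 8, 2, 7, 2)

v_19(2527/8) = 2, so a_0 = ... = a_1 = 0. Factor out: x = 19^2 · u with u = 7/8 a unit in ℤ_19. Expand u iteratively via a_{v+i} = u_i mod 19, u_{i+1} = (u_i − a_{v+i})/19:
  u_0 = 7/8;  a_2 = 8;  u_1 = (u_0 − 8)/19 = -3/8
  u_1 = -3/8;  a_3 = 2;  u_2 = (u_1 − 2)/19 = -1/8
  u_2 = -1/8;  a_4 = 7;  u_3 = (u_2 − 7)/19 = -3/8
  u_3 = -3/8;  a_5 = 2;  u_4 = (u_3 − 2)/19 = -1/8
Digits: (0, 0, 8, 2, 7, 2).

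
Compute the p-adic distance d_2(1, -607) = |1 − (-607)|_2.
d_2(1, -607) = 1/32

Step 1 — x − y = 1 − (-607) = 608. Step 2 — v_2(608) = 5 (factor: 608 = (2^5 · 19); the sign does not affect v_p). Step 3 — |x − y|_2 = 2^{-5} = 1/32.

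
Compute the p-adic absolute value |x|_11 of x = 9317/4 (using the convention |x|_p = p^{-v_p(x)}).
|9317/4|_11 = 1/1331

Step 1 — compute v_11(x) by factoring powers of 11 out of the numerator and denominator: v_11(9317/4) = 3. Step 2 — apply |x|_p = p^{-v_p(x)} = 11^{-3} = 1/1331.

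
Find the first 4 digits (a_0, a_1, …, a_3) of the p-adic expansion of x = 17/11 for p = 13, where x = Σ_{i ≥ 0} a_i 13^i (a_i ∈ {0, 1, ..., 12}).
(a_0, …, a_3) = (11, 4, 2, 1)

v_13(17/11) = 0 (numerator and denominator both coprime to 13), so x ∈ ℤ_13^×. Compute digits iteratively via a_i = x_i mod 13, x_{i+1} = (x_i − a_i)/13, with x_0 = x:
  x_0 = 17/11;  a_0 = 11;  x_1 = (x_0 − 11)/13 = -8/11
  x_1 = -8/11;  a_1 = 4;  x_2 = (x_1 − 4)/13 = -4/11
  x_2 = -4/11;  a_2 = 2;  x_3 = (x_2 − 2)/13 = -2/11
  x_3 = -2/11;  a_3 = 1;  x_4 = (x_3 − 1)/13 = -1/11
Digits: (11, 4, 2, 1).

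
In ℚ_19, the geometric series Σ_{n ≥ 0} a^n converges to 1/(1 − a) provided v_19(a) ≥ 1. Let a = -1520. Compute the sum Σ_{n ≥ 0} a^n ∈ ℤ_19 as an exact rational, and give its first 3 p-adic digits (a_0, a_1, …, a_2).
Σ a^n = 1/(1 − a) = 1/1521;  first 3 digits = (1, 15, 11)

v_19(a) = 1 ≥ 1, so the series converges in ℤ_19 to 1/(1 − a) = 1/(1 − (-1520)) = 1/1521. Expand this rational in ℤ_19: compute digits iteratively via d_i = x_i mod 19, x_{i+1} = (x_i − d_i)/19. The first 3 digits are (1, 15, 11).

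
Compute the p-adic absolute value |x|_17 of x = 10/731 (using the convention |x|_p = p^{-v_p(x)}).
|10/731|_17 = 17

Step 1 — compute v_17(x) by factoring powers of 17 out of the numerator and denominator: v_17(10/731) = -1. Step 2 — apply |x|_p = p^{-v_p(x)} = 17^{1} = 17.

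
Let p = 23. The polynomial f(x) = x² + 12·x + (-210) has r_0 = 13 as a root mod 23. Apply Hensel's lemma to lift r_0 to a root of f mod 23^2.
r_1 = 358 (mod 529)

Hensel: r_{i+1} = r_i − f(r_i)·(f′(r_i))^{-1} mod 23^{i+2}, f′(x) = 2x + 12. Iterate:
  r_0 = 13 (mod 23)
  r_1 = 358 (mod 529)
Final: r = 358 satisfies f(r) ≡ 0 mod 23^2.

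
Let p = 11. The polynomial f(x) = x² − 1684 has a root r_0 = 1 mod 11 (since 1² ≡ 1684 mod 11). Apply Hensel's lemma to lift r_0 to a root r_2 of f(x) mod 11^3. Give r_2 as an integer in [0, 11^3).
r_2 = 661 (mod 1331)

Hensel's recurrence: r_{i+1} = r_i − f(r_i)·(f′(r_i))^{-1} mod 11^{i+2}, with f′(x) = 2x. Iterate:
  r_0 = 1 (mod 11)
  r_1 = 56 (mod 121)
  r_2 = 661 (mod 1331)
Final: r_2 = 661, and one checks f(r_2) ≡ 0 mod 11^3.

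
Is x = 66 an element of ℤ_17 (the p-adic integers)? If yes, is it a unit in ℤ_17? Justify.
x ∈ ℤ_17^× (unit); v_17(x) = 0

ℤ_17 = {x ∈ ℚ_17 : v_17(x) ≥ 0} and ℤ_17^× = {x ∈ ℤ_17 : v_17(x) = 0}. Here v_17(66) = v_17(num) − v_17(den) = 0; compare against these criteria.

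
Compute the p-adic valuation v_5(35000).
v_5(35000) = 4

v_5(n) is the largest exponent k such that 5^k divides n. Factor out: 35000 = 5^4 · 56. (Sign doesn't affect v_p.) So v_5(35000) = 4.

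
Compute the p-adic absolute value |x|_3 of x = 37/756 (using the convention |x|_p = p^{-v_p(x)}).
|37/756|_3 = 27

Step 1 — compute v_3(x) by factoring powers of 3 out of the numerator and denominator: v_3(37/756) = -3. Step 2 — apply |x|_p = p^{-v_p(x)} = 3^{3} = 27.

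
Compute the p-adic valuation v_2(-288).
v_2(-288) = 5

v_2(n) is the largest exponent k such that 2^k divides n. Factor out: -288 = -2^5 · 9. (Sign doesn't affect v_p.) So v_2(-288) = 5.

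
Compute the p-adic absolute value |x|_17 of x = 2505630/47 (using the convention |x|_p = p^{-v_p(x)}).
|2505630/47|_17 = 1/83521

Step 1 — compute v_17(x) by factoring powers of 17 out of the numerator and denominator: v_17(2505630/47) = 4. Step 2 — apply |x|_p = p^{-v_p(x)} = 17^{-4} = 1/83521.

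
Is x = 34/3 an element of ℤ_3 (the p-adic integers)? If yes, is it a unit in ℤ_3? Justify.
x ∉ ℤ_3 (v_3(x) = -1 < 0)

ℤ_3 = {x ∈ ℚ_3 : v_3(x) ≥ 0} and ℤ_3^× = {x ∈ ℤ_3 : v_3(x) = 0}. Here v_3(34/3) = v_3(num) − v_3(den) = -1; compare against these criteria.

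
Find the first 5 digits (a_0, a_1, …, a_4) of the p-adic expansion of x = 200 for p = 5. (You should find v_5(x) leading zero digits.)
(a_0, …, a_4) = (0, 0, 3, 1, 0)

v_5(200) = 2, so a_0 = ... = a_1 = 0. Factor out: x = 5^2 · u with u = 8 a unit in ℤ_5. Expand u iteratively via a_{v+i} = u_i mod 5, u_{i+1} = (u_i − a_{v+i})/5:
  u_0 = 8;  a_2 = 3;  u_1 = (u_0 − 3)/5 = 1
  u_1 = 1;  a_3 = 1;  u_2 = (u_1 − 1)/5 = 0
  u_2 = 0;  a_4 = 0;  u_3 = (u_2 − 0)/5 = 0
Digits: (0, 0, 3, 1, 0).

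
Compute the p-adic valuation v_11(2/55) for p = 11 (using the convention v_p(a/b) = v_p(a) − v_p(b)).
v_11(2/55) = -1

Factor powers of 11 from the numerator and denominator of the reduced fraction: 2 = 11^0 · 2 and 55 = 11^1 · 5. Apply v_p(a/b) = v_p(a) − v_p(b): v_11(2/55) = 0 − 1 = -1.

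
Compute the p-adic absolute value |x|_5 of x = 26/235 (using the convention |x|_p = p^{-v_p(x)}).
|26/235|_5 = 5

Step 1 — compute v_5(x) by factoring powers of 5 out of the numerator and denominator: v_5(26/235) = -1. Step 2 — apply |x|_p = p^{-v_p(x)} = 5^{1} = 5.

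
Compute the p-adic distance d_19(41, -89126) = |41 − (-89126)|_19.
d_19(41, -89126) = 1/6859

Step 1 — x − y = 41 − (-89126) = 89167. Step 2 — v_19(89167) = 3 (factor: 89167 = (19^3 · 13); the sign does not affect v_p). Step 3 — |x − y|_19 = 19^{-3} = 1/6859.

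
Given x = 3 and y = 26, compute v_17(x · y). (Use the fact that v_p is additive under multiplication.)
v_17(78) = 0

v_p(x) = 0 (factor: 3 = 17^0 · 3); v_p(y) = 0 (factor: 26 = 17^0 · 26). Additivity: v_p(xy) = v_p(x) + v_p(y) = 0 + 0 = 0. (Direct check: xy = 78 = 17^0 · (78).)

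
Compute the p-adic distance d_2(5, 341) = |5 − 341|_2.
d_2(5, 341) = 1/16

Step 1 — x − y = 5 − 341 = -336. Step 2 — v_2(-336) = 4 (factor: -336 = −(2^4 · 21); the sign does not affect v_p). Step 3 — |x − y|_2 = 2^{-4} = 1/16.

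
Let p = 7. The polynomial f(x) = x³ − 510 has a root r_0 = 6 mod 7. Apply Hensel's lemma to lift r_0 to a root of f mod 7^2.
r_1 = 6 (mod 49)

Hensel: r_{i+1} = r_i − f(r_i)/f′(r_i) mod 7^{i+2}, where f′(x) = 3x². Iterate:
  r_0 = 6 (mod 7)
  r_1 = 6 (mod 49)
Final: r = 6 with f(r) ≡ 0 mod 7^2.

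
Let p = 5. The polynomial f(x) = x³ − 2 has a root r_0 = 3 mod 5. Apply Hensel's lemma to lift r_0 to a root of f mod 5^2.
r_1 = 3 (mod 25)

Hensel: r_{i+1} = r_i − f(r_i)/f′(r_i) mod 5^{i+2}, where f′(x) = 3x². Iterate:
  r_0 = 3 (mod 5)
  r_1 = 3 (mod 25)
Final: r = 3 with f(r) ≡ 0 mod 5^2.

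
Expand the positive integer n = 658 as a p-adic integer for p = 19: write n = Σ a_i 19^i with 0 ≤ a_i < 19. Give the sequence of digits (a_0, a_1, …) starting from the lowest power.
(a_0, a_1, …) = (12, 15, 1)

Repeated division by 19 gives the digits low-to-high: 658 = 12 + 15·19^1 + 1·19^2. Digit sequence: (12, 15, 1).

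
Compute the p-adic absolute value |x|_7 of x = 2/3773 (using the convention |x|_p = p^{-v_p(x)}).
|2/3773|_7 = 343

Step 1 — compute v_7(x) by factoring powers of 7 out of the numerator and denominator: v_7(2/3773) = -3. Step 2 — apply |x|_p = p^{-v_p(x)} = 7^{3} = 343.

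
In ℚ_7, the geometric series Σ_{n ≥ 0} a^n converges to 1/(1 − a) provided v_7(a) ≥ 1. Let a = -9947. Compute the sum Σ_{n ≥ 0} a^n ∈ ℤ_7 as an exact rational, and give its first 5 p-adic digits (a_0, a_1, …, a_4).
Σ a^n = 1/(1 − a) = 1/9948;  first 5 digits = (1, 0, 0, 6, 2)

v_7(a) = 3 ≥ 1, so the series converges in ℤ_7 to 1/(1 − a) = 1/(1 − (-9947)) = 1/9948. Expand this rational in ℤ_7: compute digits iteratively via d_i = x_i mod 7, x_{i+1} = (x_i − d_i)/7. The first 5 digits are (1, 0, 0, 6, 2).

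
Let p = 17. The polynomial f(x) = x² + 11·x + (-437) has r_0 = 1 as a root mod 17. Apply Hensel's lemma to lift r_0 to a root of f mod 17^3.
r_2 = 3724 (mod 4913)

Hensel: r_{i+1} = r_i − f(r_i)·(f′(r_i))^{-1} mod 17^{i+2}, f′(x) = 2x + 11. Iterate:
  r_0 = 1 (mod 17)
  r_1 = 256 (mod 289)
  r_2 = 3724 (mod 4913)
Final: r = 3724 satisfies f(r) ≡ 0 mod 17^3.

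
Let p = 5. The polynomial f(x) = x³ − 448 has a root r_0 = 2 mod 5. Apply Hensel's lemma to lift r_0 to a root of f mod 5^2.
r_1 = 22 (mod 25)

Hensel: r_{i+1} = r_i − f(r_i)/f′(r_i) mod 5^{i+2}, where f′(x) = 3x². Iterate:
  r_0 = 2 (mod 5)
  r_1 = 22 (mod 25)
Final: r = 22 with f(r) ≡ 0 mod 5^2.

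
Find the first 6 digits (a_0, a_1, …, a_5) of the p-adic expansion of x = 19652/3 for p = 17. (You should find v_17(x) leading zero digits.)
(a_0, …, a_5) = (0, 0, 0, 7, 11, 5)

v_17(19652/3) = 3, so a_0 = ... = a_2 = 0. Factor out: x = 17^3 · u with u = 4/3 a unit in ℤ_17. Expand u iteratively via a_{v+i} = u_i mod 17, u_{i+1} = (u_i − a_{v+i})/17:
  u_0 = 4/3;  a_3 = 7;  u_1 = (u_0 − 7)/17 = -1/3
  u_1 = -1/3;  a_4 = 11;  u_2 = (u_1 − 11)/17 = -2/3
  u_2 = -2/3;  a_5 = 5;  u_3 = (u_2 − 5)/17 = -1/3
Digits: (0, 0, 0, 7, 11, 5).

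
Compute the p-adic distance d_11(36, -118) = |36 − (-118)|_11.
d_11(36, -118) = 1/11

Step 1 — x − y = 36 − (-118) = 154. Step 2 — v_11(154) = 1 (factor: 154 = (11^1 · 14); the sign does not affect v_p). Step 3 — |x − y|_11 = 11^{-1} = 1/11.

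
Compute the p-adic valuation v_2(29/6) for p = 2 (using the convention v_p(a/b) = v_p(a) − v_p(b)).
v_2(29/6) = -1

Factor powers of 2 from the numerator and denominator of the reduced fraction: 29 = 2^0 · 29 and 6 = 2^1 · 3. Apply v_p(a/b) = v_p(a) − v_p(b): v_2(29/6) = 0 − 1 = -1.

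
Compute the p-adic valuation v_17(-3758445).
v_17(-3758445) = 4

v_17(n) is the largest exponent k such that 17^k divides n. Factor out: -3758445 = -17^4 · 45. (Sign doesn't affect v_p.) So v_17(-3758445) = 4.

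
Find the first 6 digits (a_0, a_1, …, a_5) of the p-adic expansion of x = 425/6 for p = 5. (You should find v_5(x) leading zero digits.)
(a_0, …, a_5) = (0, 0, 2, 1, 4, 0)

v_5(425/6) = 2, so a_0 = ... = a_1 = 0. Factor out: x = 5^2 · u with u = 17/6 a unit in ℤ_5. Expand u iteratively via a_{v+i} = u_i mod 5, u_{i+1} = (u_i − a_{v+i})/5:
  u_0 = 17/6;  a_2 = 2;  u_1 = (u_0 − 2)/5 = 1/6
  u_1 = 1/6;  a_3 = 1;  u_2 = (u_1 − 1)/5 = -1/6
  u_2 = -1/6;  a_4 = 4;  u_3 = (u_2 − 4)/5 = -5/6
  u_3 = -5/6;  a_5 = 0;  u_4 = (u_3 − 0)/5 = -1/6
Digits: (0, 0, 2, 1, 4, 0).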